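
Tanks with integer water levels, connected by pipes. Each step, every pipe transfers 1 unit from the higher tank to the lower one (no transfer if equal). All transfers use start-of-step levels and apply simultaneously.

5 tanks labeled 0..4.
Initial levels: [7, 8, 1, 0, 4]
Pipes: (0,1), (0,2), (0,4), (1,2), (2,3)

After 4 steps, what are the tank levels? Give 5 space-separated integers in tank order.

Answer: 3 5 3 4 5

Derivation:
Step 1: flows [1->0,0->2,0->4,1->2,2->3] -> levels [6 6 2 1 5]
Step 2: flows [0=1,0->2,0->4,1->2,2->3] -> levels [4 5 3 2 6]
Step 3: flows [1->0,0->2,4->0,1->2,2->3] -> levels [5 3 4 3 5]
Step 4: flows [0->1,0->2,0=4,2->1,2->3] -> levels [3 5 3 4 5]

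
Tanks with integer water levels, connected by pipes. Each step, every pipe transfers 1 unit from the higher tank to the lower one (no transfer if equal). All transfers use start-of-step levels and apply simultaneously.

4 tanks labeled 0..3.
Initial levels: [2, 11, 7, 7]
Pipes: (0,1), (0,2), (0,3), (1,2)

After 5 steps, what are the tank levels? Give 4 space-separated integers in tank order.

Answer: 5 8 8 6

Derivation:
Step 1: flows [1->0,2->0,3->0,1->2] -> levels [5 9 7 6]
Step 2: flows [1->0,2->0,3->0,1->2] -> levels [8 7 7 5]
Step 3: flows [0->1,0->2,0->3,1=2] -> levels [5 8 8 6]
Step 4: flows [1->0,2->0,3->0,1=2] -> levels [8 7 7 5]
  -> period-2 cycle: step 4 state = step 2 state
  -> state at step 5: (5-2) mod 2 = 1, same as step 3 -> [5 8 8 6]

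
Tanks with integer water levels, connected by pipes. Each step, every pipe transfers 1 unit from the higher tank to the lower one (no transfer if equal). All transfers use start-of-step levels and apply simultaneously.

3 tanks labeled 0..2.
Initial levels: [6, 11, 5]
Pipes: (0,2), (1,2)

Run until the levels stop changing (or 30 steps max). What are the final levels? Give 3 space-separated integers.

Step 1: flows [0->2,1->2] -> levels [5 10 7]
Step 2: flows [2->0,1->2] -> levels [6 9 7]
Step 3: flows [2->0,1->2] -> levels [7 8 7]
Step 4: flows [0=2,1->2] -> levels [7 7 8]
Step 5: flows [2->0,2->1] -> levels [8 8 6]
Step 6: flows [0->2,1->2] -> levels [7 7 8]
  -> period-2 cycle: step 6 state = step 4 state; never stabilizes
  -> state at step 30: (30-4) mod 2 = 0, same as step 4 -> [7 7 8]

Answer: 7 7 8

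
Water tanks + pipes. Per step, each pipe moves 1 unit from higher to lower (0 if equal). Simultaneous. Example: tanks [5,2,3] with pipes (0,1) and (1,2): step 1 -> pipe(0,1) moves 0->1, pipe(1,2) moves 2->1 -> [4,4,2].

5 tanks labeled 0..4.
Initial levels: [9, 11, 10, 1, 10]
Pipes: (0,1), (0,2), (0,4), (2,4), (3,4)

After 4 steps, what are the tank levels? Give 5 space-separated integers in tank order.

Step 1: flows [1->0,2->0,4->0,2=4,4->3] -> levels [12 10 9 2 8]
Step 2: flows [0->1,0->2,0->4,2->4,4->3] -> levels [9 11 9 3 9]
Step 3: flows [1->0,0=2,0=4,2=4,4->3] -> levels [10 10 9 4 8]
Step 4: flows [0=1,0->2,0->4,2->4,4->3] -> levels [8 10 9 5 9]

Answer: 8 10 9 5 9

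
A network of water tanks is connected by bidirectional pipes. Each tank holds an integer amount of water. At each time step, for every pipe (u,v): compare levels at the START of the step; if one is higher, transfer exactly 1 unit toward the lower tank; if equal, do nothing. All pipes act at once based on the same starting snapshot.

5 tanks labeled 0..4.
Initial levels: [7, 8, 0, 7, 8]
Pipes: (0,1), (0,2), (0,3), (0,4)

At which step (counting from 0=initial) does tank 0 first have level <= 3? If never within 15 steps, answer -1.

Step 1: flows [1->0,0->2,0=3,4->0] -> levels [8 7 1 7 7]
Step 2: flows [0->1,0->2,0->3,0->4] -> levels [4 8 2 8 8]
Step 3: flows [1->0,0->2,3->0,4->0] -> levels [6 7 3 7 7]
Step 4: flows [1->0,0->2,3->0,4->0] -> levels [8 6 4 6 6]
Step 5: flows [0->1,0->2,0->3,0->4] -> levels [4 7 5 7 7]
Step 6: flows [1->0,2->0,3->0,4->0] -> levels [8 6 4 6 6]
  -> period-2 cycle (repeats step 4); tank 0 never drops to <=3
Tank 0 never reaches <=3 within 15 steps

Answer: -1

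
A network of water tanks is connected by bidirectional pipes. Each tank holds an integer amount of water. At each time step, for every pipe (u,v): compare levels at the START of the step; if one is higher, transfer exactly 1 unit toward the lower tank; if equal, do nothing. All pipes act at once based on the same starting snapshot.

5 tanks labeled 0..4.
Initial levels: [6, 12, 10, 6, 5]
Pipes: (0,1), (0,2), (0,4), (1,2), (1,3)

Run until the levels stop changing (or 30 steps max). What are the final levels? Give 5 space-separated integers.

Step 1: flows [1->0,2->0,0->4,1->2,1->3] -> levels [7 9 10 7 6]
Step 2: flows [1->0,2->0,0->4,2->1,1->3] -> levels [8 8 8 8 7]
Step 3: flows [0=1,0=2,0->4,1=2,1=3] -> levels [7 8 8 8 8]
Step 4: flows [1->0,2->0,4->0,1=2,1=3] -> levels [10 7 7 8 7]
Step 5: flows [0->1,0->2,0->4,1=2,3->1] -> levels [7 9 8 7 8]
Step 6: flows [1->0,2->0,4->0,1->2,1->3] -> levels [10 6 8 8 7]
Step 7: flows [0->1,0->2,0->4,2->1,3->1] -> levels [7 9 8 7 8]
  -> period-2 cycle: step 7 state = step 5 state; never stabilizes
  -> state at step 30: (30-5) mod 2 = 1, same as step 6 -> [10 6 8 8 7]

Answer: 10 6 8 8 7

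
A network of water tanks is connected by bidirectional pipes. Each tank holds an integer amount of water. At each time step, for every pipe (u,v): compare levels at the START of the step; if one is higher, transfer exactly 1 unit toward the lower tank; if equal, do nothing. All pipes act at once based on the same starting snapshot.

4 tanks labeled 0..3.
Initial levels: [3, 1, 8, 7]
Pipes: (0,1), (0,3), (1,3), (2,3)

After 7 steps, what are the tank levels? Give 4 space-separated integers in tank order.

Answer: 5 5 5 4

Derivation:
Step 1: flows [0->1,3->0,3->1,2->3] -> levels [3 3 7 6]
Step 2: flows [0=1,3->0,3->1,2->3] -> levels [4 4 6 5]
Step 3: flows [0=1,3->0,3->1,2->3] -> levels [5 5 5 4]
Step 4: flows [0=1,0->3,1->3,2->3] -> levels [4 4 4 7]
Step 5: flows [0=1,3->0,3->1,3->2] -> levels [5 5 5 4]
  -> period-2 cycle: step 5 state = step 3 state
  -> state at step 7: (7-3) mod 2 = 0, same as step 3 -> [5 5 5 4]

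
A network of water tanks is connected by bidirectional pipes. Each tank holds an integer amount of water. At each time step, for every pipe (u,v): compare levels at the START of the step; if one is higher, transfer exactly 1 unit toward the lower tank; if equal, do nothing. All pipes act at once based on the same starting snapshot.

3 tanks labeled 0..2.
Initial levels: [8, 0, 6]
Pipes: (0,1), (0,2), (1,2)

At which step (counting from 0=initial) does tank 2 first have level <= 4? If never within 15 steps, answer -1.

Answer: 3

Derivation:
Step 1: flows [0->1,0->2,2->1] -> levels [6 2 6]
Step 2: flows [0->1,0=2,2->1] -> levels [5 4 5]
Step 3: flows [0->1,0=2,2->1] -> levels [4 6 4]
Tank 2 first reaches <=4 at step 3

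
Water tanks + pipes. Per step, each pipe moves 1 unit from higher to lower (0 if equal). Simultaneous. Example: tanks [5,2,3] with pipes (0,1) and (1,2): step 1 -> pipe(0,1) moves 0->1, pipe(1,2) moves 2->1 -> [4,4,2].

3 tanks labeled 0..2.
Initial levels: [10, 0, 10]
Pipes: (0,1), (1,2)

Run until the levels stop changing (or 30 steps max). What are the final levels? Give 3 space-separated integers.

Step 1: flows [0->1,2->1] -> levels [9 2 9]
Step 2: flows [0->1,2->1] -> levels [8 4 8]
Step 3: flows [0->1,2->1] -> levels [7 6 7]
Step 4: flows [0->1,2->1] -> levels [6 8 6]
Step 5: flows [1->0,1->2] -> levels [7 6 7]
  -> period-2 cycle: step 5 state = step 3 state; never stabilizes
  -> state at step 30: (30-3) mod 2 = 1, same as step 4 -> [6 8 6]

Answer: 6 8 6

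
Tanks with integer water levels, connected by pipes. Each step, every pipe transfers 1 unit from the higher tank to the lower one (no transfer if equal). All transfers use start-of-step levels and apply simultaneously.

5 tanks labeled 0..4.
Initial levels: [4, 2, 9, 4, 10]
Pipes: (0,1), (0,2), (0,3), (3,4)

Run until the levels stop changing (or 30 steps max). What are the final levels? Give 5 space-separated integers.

Answer: 7 5 5 5 7

Derivation:
Step 1: flows [0->1,2->0,0=3,4->3] -> levels [4 3 8 5 9]
Step 2: flows [0->1,2->0,3->0,4->3] -> levels [5 4 7 5 8]
Step 3: flows [0->1,2->0,0=3,4->3] -> levels [5 5 6 6 7]
Step 4: flows [0=1,2->0,3->0,4->3] -> levels [7 5 5 6 6]
Step 5: flows [0->1,0->2,0->3,3=4] -> levels [4 6 6 7 6]
Step 6: flows [1->0,2->0,3->0,3->4] -> levels [7 5 5 5 7]
Step 7: flows [0->1,0->2,0->3,4->3] -> levels [4 6 6 7 6]
  -> period-2 cycle: step 7 state = step 5 state; never stabilizes
  -> state at step 30: (30-5) mod 2 = 1, same as step 6 -> [7 5 5 5 7]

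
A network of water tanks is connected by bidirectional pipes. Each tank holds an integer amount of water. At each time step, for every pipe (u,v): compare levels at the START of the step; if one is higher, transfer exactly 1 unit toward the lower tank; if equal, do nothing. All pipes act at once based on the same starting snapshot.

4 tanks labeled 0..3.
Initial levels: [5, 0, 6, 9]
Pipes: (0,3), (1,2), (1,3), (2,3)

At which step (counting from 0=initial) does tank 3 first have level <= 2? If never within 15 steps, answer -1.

Step 1: flows [3->0,2->1,3->1,3->2] -> levels [6 2 6 6]
Step 2: flows [0=3,2->1,3->1,2=3] -> levels [6 4 5 5]
Step 3: flows [0->3,2->1,3->1,2=3] -> levels [5 6 4 5]
Step 4: flows [0=3,1->2,1->3,3->2] -> levels [5 4 6 5]
Step 5: flows [0=3,2->1,3->1,2->3] -> levels [5 6 4 5]
  -> period-2 cycle (repeats step 3); tank 3 never drops to <=2
Tank 3 never reaches <=2 within 15 steps

Answer: -1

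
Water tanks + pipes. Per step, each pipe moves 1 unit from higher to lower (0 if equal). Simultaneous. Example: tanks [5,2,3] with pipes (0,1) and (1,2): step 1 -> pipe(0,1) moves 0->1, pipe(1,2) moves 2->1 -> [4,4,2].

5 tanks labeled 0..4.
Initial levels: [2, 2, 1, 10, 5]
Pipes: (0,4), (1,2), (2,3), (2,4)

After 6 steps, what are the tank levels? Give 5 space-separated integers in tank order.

Answer: 3 4 3 6 4

Derivation:
Step 1: flows [4->0,1->2,3->2,4->2] -> levels [3 1 4 9 3]
Step 2: flows [0=4,2->1,3->2,2->4] -> levels [3 2 3 8 4]
Step 3: flows [4->0,2->1,3->2,4->2] -> levels [4 3 4 7 2]
Step 4: flows [0->4,2->1,3->2,2->4] -> levels [3 4 3 6 4]
Step 5: flows [4->0,1->2,3->2,4->2] -> levels [4 3 6 5 2]
Step 6: flows [0->4,2->1,2->3,2->4] -> levels [3 4 3 6 4]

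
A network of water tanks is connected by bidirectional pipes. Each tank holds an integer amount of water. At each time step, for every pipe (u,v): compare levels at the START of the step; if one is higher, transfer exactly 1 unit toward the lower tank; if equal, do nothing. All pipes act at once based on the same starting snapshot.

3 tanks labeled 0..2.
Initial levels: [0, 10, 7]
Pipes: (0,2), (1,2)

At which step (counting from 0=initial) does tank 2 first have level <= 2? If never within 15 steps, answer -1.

Step 1: flows [2->0,1->2] -> levels [1 9 7]
Step 2: flows [2->0,1->2] -> levels [2 8 7]
Step 3: flows [2->0,1->2] -> levels [3 7 7]
Step 4: flows [2->0,1=2] -> levels [4 7 6]
Step 5: flows [2->0,1->2] -> levels [5 6 6]
Step 6: flows [2->0,1=2] -> levels [6 6 5]
Step 7: flows [0->2,1->2] -> levels [5 5 7]
Step 8: flows [2->0,2->1] -> levels [6 6 5]
  -> period-2 cycle (repeats step 6); tank 2 never drops to <=2
Tank 2 never reaches <=2 within 15 steps

Answer: -1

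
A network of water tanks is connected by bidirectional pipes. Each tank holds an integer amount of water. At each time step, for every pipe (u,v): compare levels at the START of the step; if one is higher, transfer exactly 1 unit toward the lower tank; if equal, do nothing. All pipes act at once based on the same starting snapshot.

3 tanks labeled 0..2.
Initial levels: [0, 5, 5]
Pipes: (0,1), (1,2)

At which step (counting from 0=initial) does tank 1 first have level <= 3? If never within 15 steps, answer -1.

Answer: 3

Derivation:
Step 1: flows [1->0,1=2] -> levels [1 4 5]
Step 2: flows [1->0,2->1] -> levels [2 4 4]
Step 3: flows [1->0,1=2] -> levels [3 3 4]
Tank 1 first reaches <=3 at step 3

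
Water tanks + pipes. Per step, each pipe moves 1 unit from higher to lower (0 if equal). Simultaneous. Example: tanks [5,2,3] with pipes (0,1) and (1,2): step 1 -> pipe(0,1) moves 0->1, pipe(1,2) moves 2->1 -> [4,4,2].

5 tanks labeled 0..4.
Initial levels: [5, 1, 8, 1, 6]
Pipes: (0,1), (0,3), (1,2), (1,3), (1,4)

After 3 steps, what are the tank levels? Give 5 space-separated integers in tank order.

Step 1: flows [0->1,0->3,2->1,1=3,4->1] -> levels [3 4 7 2 5]
Step 2: flows [1->0,0->3,2->1,1->3,4->1] -> levels [3 4 6 4 4]
Step 3: flows [1->0,3->0,2->1,1=3,1=4] -> levels [5 4 5 3 4]

Answer: 5 4 5 3 4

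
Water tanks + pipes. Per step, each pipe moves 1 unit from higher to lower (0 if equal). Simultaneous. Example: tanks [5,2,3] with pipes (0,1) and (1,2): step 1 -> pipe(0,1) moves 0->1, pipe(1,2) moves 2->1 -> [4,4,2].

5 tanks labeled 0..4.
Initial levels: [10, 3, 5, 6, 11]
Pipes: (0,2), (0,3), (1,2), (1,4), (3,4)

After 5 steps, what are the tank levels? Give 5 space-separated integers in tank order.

Step 1: flows [0->2,0->3,2->1,4->1,4->3] -> levels [8 5 5 8 9]
Step 2: flows [0->2,0=3,1=2,4->1,4->3] -> levels [7 6 6 9 7]
Step 3: flows [0->2,3->0,1=2,4->1,3->4] -> levels [7 7 7 7 7]
Step 4: flows [0=2,0=3,1=2,1=4,3=4] -> levels [7 7 7 7 7]
  -> stable; steps 5..5 unchanged -> [7 7 7 7 7]

Answer: 7 7 7 7 7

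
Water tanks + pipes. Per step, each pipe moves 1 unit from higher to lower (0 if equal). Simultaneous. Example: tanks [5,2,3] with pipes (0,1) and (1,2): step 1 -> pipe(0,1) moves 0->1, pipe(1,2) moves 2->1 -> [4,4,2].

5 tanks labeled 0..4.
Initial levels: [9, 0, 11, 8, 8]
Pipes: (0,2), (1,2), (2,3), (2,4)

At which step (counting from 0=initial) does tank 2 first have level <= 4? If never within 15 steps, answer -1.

Step 1: flows [2->0,2->1,2->3,2->4] -> levels [10 1 7 9 9]
Step 2: flows [0->2,2->1,3->2,4->2] -> levels [9 2 9 8 8]
Step 3: flows [0=2,2->1,2->3,2->4] -> levels [9 3 6 9 9]
Step 4: flows [0->2,2->1,3->2,4->2] -> levels [8 4 8 8 8]
Step 5: flows [0=2,2->1,2=3,2=4] -> levels [8 5 7 8 8]
Step 6: flows [0->2,2->1,3->2,4->2] -> levels [7 6 9 7 7]
Step 7: flows [2->0,2->1,2->3,2->4] -> levels [8 7 5 8 8]
Step 8: flows [0->2,1->2,3->2,4->2] -> levels [7 6 9 7 7]
  -> period-2 cycle (repeats step 6); tank 2 never drops to <=4
Tank 2 never reaches <=4 within 15 steps

Answer: -1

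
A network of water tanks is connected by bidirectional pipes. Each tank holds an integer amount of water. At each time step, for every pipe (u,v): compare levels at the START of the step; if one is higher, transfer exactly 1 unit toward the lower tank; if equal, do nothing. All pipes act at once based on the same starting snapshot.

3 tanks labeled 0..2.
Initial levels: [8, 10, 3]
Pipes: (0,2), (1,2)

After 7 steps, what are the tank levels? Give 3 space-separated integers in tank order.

Step 1: flows [0->2,1->2] -> levels [7 9 5]
Step 2: flows [0->2,1->2] -> levels [6 8 7]
Step 3: flows [2->0,1->2] -> levels [7 7 7]
Step 4: flows [0=2,1=2] -> levels [7 7 7]
  -> stable; steps 5..7 unchanged -> [7 7 7]

Answer: 7 7 7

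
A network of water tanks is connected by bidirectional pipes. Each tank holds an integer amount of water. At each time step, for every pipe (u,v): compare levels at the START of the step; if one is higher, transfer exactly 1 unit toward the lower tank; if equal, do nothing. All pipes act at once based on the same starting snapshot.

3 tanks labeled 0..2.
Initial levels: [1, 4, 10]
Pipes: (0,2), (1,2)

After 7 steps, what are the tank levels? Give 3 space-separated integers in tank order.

Step 1: flows [2->0,2->1] -> levels [2 5 8]
Step 2: flows [2->0,2->1] -> levels [3 6 6]
Step 3: flows [2->0,1=2] -> levels [4 6 5]
Step 4: flows [2->0,1->2] -> levels [5 5 5]
Step 5: flows [0=2,1=2] -> levels [5 5 5]
  -> stable; steps 6..7 unchanged -> [5 5 5]

Answer: 5 5 5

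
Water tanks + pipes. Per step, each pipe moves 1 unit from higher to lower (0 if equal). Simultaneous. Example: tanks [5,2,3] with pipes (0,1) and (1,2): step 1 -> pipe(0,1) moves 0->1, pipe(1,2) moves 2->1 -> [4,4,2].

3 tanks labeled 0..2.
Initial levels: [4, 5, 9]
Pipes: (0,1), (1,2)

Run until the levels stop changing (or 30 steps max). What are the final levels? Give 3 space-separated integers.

Answer: 6 6 6

Derivation:
Step 1: flows [1->0,2->1] -> levels [5 5 8]
Step 2: flows [0=1,2->1] -> levels [5 6 7]
Step 3: flows [1->0,2->1] -> levels [6 6 6]
Step 4: flows [0=1,1=2] -> levels [6 6 6]
  -> stable (no change)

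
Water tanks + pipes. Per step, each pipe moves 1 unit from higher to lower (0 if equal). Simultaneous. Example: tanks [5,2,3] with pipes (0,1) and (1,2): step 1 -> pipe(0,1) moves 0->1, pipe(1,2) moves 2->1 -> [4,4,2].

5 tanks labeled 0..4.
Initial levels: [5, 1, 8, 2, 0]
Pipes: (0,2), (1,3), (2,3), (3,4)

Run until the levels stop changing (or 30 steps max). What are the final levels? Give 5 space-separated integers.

Answer: 4 2 3 5 2

Derivation:
Step 1: flows [2->0,3->1,2->3,3->4] -> levels [6 2 6 1 1]
Step 2: flows [0=2,1->3,2->3,3=4] -> levels [6 1 5 3 1]
Step 3: flows [0->2,3->1,2->3,3->4] -> levels [5 2 5 2 2]
Step 4: flows [0=2,1=3,2->3,3=4] -> levels [5 2 4 3 2]
Step 5: flows [0->2,3->1,2->3,3->4] -> levels [4 3 4 2 3]
Step 6: flows [0=2,1->3,2->3,4->3] -> levels [4 2 3 5 2]
Step 7: flows [0->2,3->1,3->2,3->4] -> levels [3 3 5 2 3]
Step 8: flows [2->0,1->3,2->3,4->3] -> levels [4 2 3 5 2]
  -> period-2 cycle: step 8 state = step 6 state; never stabilizes
  -> state at step 30: (30-6) mod 2 = 0, same as step 6 -> [4 2 3 5 2]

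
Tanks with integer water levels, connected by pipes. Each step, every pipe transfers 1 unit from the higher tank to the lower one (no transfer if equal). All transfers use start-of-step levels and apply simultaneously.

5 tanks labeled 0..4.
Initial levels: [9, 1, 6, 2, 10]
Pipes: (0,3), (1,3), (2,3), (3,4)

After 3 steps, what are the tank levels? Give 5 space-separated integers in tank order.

Answer: 6 4 5 6 7

Derivation:
Step 1: flows [0->3,3->1,2->3,4->3] -> levels [8 2 5 4 9]
Step 2: flows [0->3,3->1,2->3,4->3] -> levels [7 3 4 6 8]
Step 3: flows [0->3,3->1,3->2,4->3] -> levels [6 4 5 6 7]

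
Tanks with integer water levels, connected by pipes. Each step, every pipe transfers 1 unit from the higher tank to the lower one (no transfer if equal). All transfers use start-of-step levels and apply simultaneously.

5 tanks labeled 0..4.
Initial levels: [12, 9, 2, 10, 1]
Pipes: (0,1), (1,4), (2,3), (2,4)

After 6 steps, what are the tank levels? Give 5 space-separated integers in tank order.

Answer: 8 7 7 5 7

Derivation:
Step 1: flows [0->1,1->4,3->2,2->4] -> levels [11 9 2 9 3]
Step 2: flows [0->1,1->4,3->2,4->2] -> levels [10 9 4 8 3]
Step 3: flows [0->1,1->4,3->2,2->4] -> levels [9 9 4 7 5]
Step 4: flows [0=1,1->4,3->2,4->2] -> levels [9 8 6 6 5]
Step 5: flows [0->1,1->4,2=3,2->4] -> levels [8 8 5 6 7]
Step 6: flows [0=1,1->4,3->2,4->2] -> levels [8 7 7 5 7]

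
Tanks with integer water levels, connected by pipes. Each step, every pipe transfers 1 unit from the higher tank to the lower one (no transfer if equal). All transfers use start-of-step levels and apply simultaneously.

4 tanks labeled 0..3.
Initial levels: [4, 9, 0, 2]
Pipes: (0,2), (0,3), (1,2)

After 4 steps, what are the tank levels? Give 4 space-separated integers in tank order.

Step 1: flows [0->2,0->3,1->2] -> levels [2 8 2 3]
Step 2: flows [0=2,3->0,1->2] -> levels [3 7 3 2]
Step 3: flows [0=2,0->3,1->2] -> levels [2 6 4 3]
Step 4: flows [2->0,3->0,1->2] -> levels [4 5 4 2]

Answer: 4 5 4 2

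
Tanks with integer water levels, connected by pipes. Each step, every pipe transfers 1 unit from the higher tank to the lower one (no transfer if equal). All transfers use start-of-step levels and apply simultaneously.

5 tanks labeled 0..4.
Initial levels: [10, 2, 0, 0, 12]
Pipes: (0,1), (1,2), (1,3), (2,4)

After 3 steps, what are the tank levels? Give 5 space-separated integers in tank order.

Step 1: flows [0->1,1->2,1->3,4->2] -> levels [9 1 2 1 11]
Step 2: flows [0->1,2->1,1=3,4->2] -> levels [8 3 2 1 10]
Step 3: flows [0->1,1->2,1->3,4->2] -> levels [7 2 4 2 9]

Answer: 7 2 4 2 9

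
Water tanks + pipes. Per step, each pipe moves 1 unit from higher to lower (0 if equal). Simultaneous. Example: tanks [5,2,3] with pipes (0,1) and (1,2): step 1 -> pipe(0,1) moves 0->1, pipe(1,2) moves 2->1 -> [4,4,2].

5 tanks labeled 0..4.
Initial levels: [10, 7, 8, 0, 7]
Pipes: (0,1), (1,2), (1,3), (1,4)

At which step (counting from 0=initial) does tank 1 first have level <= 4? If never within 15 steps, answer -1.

Step 1: flows [0->1,2->1,1->3,1=4] -> levels [9 8 7 1 7]
Step 2: flows [0->1,1->2,1->3,1->4] -> levels [8 6 8 2 8]
Step 3: flows [0->1,2->1,1->3,4->1] -> levels [7 8 7 3 7]
Step 4: flows [1->0,1->2,1->3,1->4] -> levels [8 4 8 4 8]
Tank 1 first reaches <=4 at step 4

Answer: 4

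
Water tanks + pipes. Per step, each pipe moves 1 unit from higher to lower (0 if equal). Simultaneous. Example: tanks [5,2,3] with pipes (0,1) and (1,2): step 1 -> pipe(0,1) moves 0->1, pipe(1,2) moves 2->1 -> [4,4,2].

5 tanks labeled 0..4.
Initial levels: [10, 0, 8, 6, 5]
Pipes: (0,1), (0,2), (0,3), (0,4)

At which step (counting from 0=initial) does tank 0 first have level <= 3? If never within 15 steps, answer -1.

Step 1: flows [0->1,0->2,0->3,0->4] -> levels [6 1 9 7 6]
Step 2: flows [0->1,2->0,3->0,0=4] -> levels [7 2 8 6 6]
Step 3: flows [0->1,2->0,0->3,0->4] -> levels [5 3 7 7 7]
Step 4: flows [0->1,2->0,3->0,4->0] -> levels [7 4 6 6 6]
Step 5: flows [0->1,0->2,0->3,0->4] -> levels [3 5 7 7 7]
Tank 0 first reaches <=3 at step 5

Answer: 5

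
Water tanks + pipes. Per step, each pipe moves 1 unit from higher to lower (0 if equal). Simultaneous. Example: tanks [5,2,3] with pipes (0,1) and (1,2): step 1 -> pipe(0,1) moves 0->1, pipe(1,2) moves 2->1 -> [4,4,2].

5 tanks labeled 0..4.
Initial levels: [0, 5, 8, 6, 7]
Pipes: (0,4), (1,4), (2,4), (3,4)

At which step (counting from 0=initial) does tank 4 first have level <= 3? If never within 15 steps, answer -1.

Answer: 3

Derivation:
Step 1: flows [4->0,4->1,2->4,4->3] -> levels [1 6 7 7 5]
Step 2: flows [4->0,1->4,2->4,3->4] -> levels [2 5 6 6 7]
Step 3: flows [4->0,4->1,4->2,4->3] -> levels [3 6 7 7 3]
Tank 4 first reaches <=3 at step 3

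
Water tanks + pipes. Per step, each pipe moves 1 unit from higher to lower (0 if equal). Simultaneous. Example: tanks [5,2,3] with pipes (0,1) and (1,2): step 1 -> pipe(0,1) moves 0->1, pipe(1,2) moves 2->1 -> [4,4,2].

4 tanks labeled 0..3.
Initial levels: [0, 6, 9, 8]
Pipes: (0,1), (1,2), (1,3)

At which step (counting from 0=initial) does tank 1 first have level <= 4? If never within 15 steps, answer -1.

Answer: 5

Derivation:
Step 1: flows [1->0,2->1,3->1] -> levels [1 7 8 7]
Step 2: flows [1->0,2->1,1=3] -> levels [2 7 7 7]
Step 3: flows [1->0,1=2,1=3] -> levels [3 6 7 7]
Step 4: flows [1->0,2->1,3->1] -> levels [4 7 6 6]
Step 5: flows [1->0,1->2,1->3] -> levels [5 4 7 7]
Tank 1 first reaches <=4 at step 5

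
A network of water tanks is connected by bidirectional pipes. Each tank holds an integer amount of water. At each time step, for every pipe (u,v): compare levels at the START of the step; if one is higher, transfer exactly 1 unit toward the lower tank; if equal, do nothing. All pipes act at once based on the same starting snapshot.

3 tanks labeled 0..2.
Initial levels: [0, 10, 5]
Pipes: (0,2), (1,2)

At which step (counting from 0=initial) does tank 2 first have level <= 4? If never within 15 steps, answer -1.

Step 1: flows [2->0,1->2] -> levels [1 9 5]
Step 2: flows [2->0,1->2] -> levels [2 8 5]
Step 3: flows [2->0,1->2] -> levels [3 7 5]
Step 4: flows [2->0,1->2] -> levels [4 6 5]
Step 5: flows [2->0,1->2] -> levels [5 5 5]
Step 6: flows [0=2,1=2] -> levels [5 5 5]
  -> stable; tank 2 stays at 5 > 4
Tank 2 never reaches <=4 within 15 steps

Answer: -1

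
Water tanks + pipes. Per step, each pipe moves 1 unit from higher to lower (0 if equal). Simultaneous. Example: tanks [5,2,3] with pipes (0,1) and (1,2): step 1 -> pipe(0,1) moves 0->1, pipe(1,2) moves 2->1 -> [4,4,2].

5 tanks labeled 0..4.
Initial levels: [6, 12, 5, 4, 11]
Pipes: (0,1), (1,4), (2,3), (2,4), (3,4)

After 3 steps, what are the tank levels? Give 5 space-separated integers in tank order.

Answer: 9 7 7 8 7

Derivation:
Step 1: flows [1->0,1->4,2->3,4->2,4->3] -> levels [7 10 5 6 10]
Step 2: flows [1->0,1=4,3->2,4->2,4->3] -> levels [8 9 7 6 8]
Step 3: flows [1->0,1->4,2->3,4->2,4->3] -> levels [9 7 7 8 7]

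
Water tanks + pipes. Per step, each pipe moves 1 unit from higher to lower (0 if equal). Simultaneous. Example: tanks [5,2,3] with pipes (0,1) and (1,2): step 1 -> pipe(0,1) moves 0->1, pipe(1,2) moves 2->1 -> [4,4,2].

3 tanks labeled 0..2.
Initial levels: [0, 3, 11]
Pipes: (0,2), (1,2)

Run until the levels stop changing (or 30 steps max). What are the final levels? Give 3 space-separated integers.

Step 1: flows [2->0,2->1] -> levels [1 4 9]
Step 2: flows [2->0,2->1] -> levels [2 5 7]
Step 3: flows [2->0,2->1] -> levels [3 6 5]
Step 4: flows [2->0,1->2] -> levels [4 5 5]
Step 5: flows [2->0,1=2] -> levels [5 5 4]
Step 6: flows [0->2,1->2] -> levels [4 4 6]
Step 7: flows [2->0,2->1] -> levels [5 5 4]
  -> period-2 cycle: step 7 state = step 5 state; never stabilizes
  -> state at step 30: (30-5) mod 2 = 1, same as step 6 -> [4 4 6]

Answer: 4 4 6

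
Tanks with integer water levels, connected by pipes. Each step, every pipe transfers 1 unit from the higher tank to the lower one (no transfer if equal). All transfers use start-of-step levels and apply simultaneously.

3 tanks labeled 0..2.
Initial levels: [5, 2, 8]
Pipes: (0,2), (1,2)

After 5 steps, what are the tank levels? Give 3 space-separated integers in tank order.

Answer: 5 5 5

Derivation:
Step 1: flows [2->0,2->1] -> levels [6 3 6]
Step 2: flows [0=2,2->1] -> levels [6 4 5]
Step 3: flows [0->2,2->1] -> levels [5 5 5]
Step 4: flows [0=2,1=2] -> levels [5 5 5]
  -> stable; steps 5..5 unchanged -> [5 5 5]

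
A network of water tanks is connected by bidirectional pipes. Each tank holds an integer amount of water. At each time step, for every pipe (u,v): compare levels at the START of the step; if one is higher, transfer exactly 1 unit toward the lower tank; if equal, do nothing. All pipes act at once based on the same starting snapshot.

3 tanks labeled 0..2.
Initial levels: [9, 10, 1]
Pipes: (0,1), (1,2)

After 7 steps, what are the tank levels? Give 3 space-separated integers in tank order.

Step 1: flows [1->0,1->2] -> levels [10 8 2]
Step 2: flows [0->1,1->2] -> levels [9 8 3]
Step 3: flows [0->1,1->2] -> levels [8 8 4]
Step 4: flows [0=1,1->2] -> levels [8 7 5]
Step 5: flows [0->1,1->2] -> levels [7 7 6]
Step 6: flows [0=1,1->2] -> levels [7 6 7]
Step 7: flows [0->1,2->1] -> levels [6 8 6]

Answer: 6 8 6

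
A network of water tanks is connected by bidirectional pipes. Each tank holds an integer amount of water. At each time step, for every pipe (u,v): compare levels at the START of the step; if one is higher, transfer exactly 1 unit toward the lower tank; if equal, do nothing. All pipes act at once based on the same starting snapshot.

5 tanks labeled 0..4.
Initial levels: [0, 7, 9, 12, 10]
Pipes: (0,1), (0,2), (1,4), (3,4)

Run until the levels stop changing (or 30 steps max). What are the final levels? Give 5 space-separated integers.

Answer: 8 7 6 8 9

Derivation:
Step 1: flows [1->0,2->0,4->1,3->4] -> levels [2 7 8 11 10]
Step 2: flows [1->0,2->0,4->1,3->4] -> levels [4 7 7 10 10]
Step 3: flows [1->0,2->0,4->1,3=4] -> levels [6 7 6 10 9]
Step 4: flows [1->0,0=2,4->1,3->4] -> levels [7 7 6 9 9]
Step 5: flows [0=1,0->2,4->1,3=4] -> levels [6 8 7 9 8]
Step 6: flows [1->0,2->0,1=4,3->4] -> levels [8 7 6 8 9]
Step 7: flows [0->1,0->2,4->1,4->3] -> levels [6 9 7 9 7]
Step 8: flows [1->0,2->0,1->4,3->4] -> levels [8 7 6 8 9]
  -> period-2 cycle: step 8 state = step 6 state; never stabilizes
  -> state at step 30: (30-6) mod 2 = 0, same as step 6 -> [8 7 6 8 9]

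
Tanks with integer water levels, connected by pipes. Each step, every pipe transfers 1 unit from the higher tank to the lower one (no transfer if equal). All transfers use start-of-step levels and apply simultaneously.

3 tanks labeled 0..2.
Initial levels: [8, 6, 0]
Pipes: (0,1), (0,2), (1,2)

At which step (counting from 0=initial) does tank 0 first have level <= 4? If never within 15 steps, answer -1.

Step 1: flows [0->1,0->2,1->2] -> levels [6 6 2]
Step 2: flows [0=1,0->2,1->2] -> levels [5 5 4]
Step 3: flows [0=1,0->2,1->2] -> levels [4 4 6]
Tank 0 first reaches <=4 at step 3

Answer: 3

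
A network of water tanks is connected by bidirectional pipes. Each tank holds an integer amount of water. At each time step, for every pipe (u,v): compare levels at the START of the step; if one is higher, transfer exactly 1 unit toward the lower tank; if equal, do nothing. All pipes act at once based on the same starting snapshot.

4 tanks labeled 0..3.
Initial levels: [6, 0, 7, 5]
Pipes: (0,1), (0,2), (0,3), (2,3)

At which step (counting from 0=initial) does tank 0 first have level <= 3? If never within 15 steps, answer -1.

Step 1: flows [0->1,2->0,0->3,2->3] -> levels [5 1 5 7]
Step 2: flows [0->1,0=2,3->0,3->2] -> levels [5 2 6 5]
Step 3: flows [0->1,2->0,0=3,2->3] -> levels [5 3 4 6]
Step 4: flows [0->1,0->2,3->0,3->2] -> levels [4 4 6 4]
Step 5: flows [0=1,2->0,0=3,2->3] -> levels [5 4 4 5]
Step 6: flows [0->1,0->2,0=3,3->2] -> levels [3 5 6 4]
Tank 0 first reaches <=3 at step 6

Answer: 6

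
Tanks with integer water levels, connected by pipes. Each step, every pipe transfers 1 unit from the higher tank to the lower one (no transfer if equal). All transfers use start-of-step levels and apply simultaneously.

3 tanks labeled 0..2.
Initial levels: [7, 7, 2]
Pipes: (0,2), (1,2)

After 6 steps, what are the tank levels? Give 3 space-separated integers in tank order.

Answer: 5 5 6

Derivation:
Step 1: flows [0->2,1->2] -> levels [6 6 4]
Step 2: flows [0->2,1->2] -> levels [5 5 6]
Step 3: flows [2->0,2->1] -> levels [6 6 4]
  -> period-2 cycle: step 3 state = step 1 state
  -> state at step 6: (6-1) mod 2 = 1, same as step 2 -> [5 5 6]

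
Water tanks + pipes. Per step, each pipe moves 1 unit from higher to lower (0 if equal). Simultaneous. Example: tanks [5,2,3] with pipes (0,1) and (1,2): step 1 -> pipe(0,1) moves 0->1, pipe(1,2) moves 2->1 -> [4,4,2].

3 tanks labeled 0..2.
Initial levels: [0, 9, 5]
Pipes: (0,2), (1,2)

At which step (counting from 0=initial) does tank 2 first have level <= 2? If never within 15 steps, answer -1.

Step 1: flows [2->0,1->2] -> levels [1 8 5]
Step 2: flows [2->0,1->2] -> levels [2 7 5]
Step 3: flows [2->0,1->2] -> levels [3 6 5]
Step 4: flows [2->0,1->2] -> levels [4 5 5]
Step 5: flows [2->0,1=2] -> levels [5 5 4]
Step 6: flows [0->2,1->2] -> levels [4 4 6]
Step 7: flows [2->0,2->1] -> levels [5 5 4]
  -> period-2 cycle (repeats step 5); tank 2 never drops to <=2
Tank 2 never reaches <=2 within 15 steps

Answer: -1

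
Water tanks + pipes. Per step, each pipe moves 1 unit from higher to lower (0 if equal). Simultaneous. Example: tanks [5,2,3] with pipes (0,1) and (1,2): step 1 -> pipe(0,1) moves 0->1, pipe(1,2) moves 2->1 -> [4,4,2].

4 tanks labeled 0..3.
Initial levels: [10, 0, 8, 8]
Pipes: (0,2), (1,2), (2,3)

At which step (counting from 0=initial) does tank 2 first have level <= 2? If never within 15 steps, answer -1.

Answer: -1

Derivation:
Step 1: flows [0->2,2->1,2=3] -> levels [9 1 8 8]
Step 2: flows [0->2,2->1,2=3] -> levels [8 2 8 8]
Step 3: flows [0=2,2->1,2=3] -> levels [8 3 7 8]
Step 4: flows [0->2,2->1,3->2] -> levels [7 4 8 7]
Step 5: flows [2->0,2->1,2->3] -> levels [8 5 5 8]
Step 6: flows [0->2,1=2,3->2] -> levels [7 5 7 7]
Step 7: flows [0=2,2->1,2=3] -> levels [7 6 6 7]
Step 8: flows [0->2,1=2,3->2] -> levels [6 6 8 6]
Step 9: flows [2->0,2->1,2->3] -> levels [7 7 5 7]
Step 10: flows [0->2,1->2,3->2] -> levels [6 6 8 6]
  -> period-2 cycle (repeats step 8); tank 2 never drops to <=2
Tank 2 never reaches <=2 within 15 steps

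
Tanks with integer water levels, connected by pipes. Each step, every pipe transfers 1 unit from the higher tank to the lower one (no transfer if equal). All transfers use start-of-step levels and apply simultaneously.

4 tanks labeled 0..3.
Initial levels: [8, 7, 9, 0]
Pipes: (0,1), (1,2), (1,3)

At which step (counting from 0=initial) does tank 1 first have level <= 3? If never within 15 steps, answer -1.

Answer: -1

Derivation:
Step 1: flows [0->1,2->1,1->3] -> levels [7 8 8 1]
Step 2: flows [1->0,1=2,1->3] -> levels [8 6 8 2]
Step 3: flows [0->1,2->1,1->3] -> levels [7 7 7 3]
Step 4: flows [0=1,1=2,1->3] -> levels [7 6 7 4]
Step 5: flows [0->1,2->1,1->3] -> levels [6 7 6 5]
Step 6: flows [1->0,1->2,1->3] -> levels [7 4 7 6]
Step 7: flows [0->1,2->1,3->1] -> levels [6 7 6 5]
  -> period-2 cycle (repeats step 5); tank 1 never drops to <=3
Tank 1 never reaches <=3 within 15 steps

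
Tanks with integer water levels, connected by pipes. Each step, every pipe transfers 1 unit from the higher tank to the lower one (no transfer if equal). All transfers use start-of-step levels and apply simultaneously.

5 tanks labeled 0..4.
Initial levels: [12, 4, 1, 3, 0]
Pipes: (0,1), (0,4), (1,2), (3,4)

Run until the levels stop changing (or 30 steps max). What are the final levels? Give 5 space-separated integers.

Answer: 3 5 4 3 5

Derivation:
Step 1: flows [0->1,0->4,1->2,3->4] -> levels [10 4 2 2 2]
Step 2: flows [0->1,0->4,1->2,3=4] -> levels [8 4 3 2 3]
Step 3: flows [0->1,0->4,1->2,4->3] -> levels [6 4 4 3 3]
Step 4: flows [0->1,0->4,1=2,3=4] -> levels [4 5 4 3 4]
Step 5: flows [1->0,0=4,1->2,4->3] -> levels [5 3 5 4 3]
Step 6: flows [0->1,0->4,2->1,3->4] -> levels [3 5 4 3 5]
Step 7: flows [1->0,4->0,1->2,4->3] -> levels [5 3 5 4 3]
  -> period-2 cycle: step 7 state = step 5 state; never stabilizes
  -> state at step 30: (30-5) mod 2 = 1, same as step 6 -> [3 5 4 3 5]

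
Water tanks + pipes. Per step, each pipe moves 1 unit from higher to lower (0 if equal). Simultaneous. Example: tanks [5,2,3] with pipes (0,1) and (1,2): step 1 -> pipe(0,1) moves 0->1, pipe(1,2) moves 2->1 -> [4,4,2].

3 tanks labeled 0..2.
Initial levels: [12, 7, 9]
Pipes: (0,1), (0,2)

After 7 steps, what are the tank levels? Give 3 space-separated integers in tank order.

Answer: 10 9 9

Derivation:
Step 1: flows [0->1,0->2] -> levels [10 8 10]
Step 2: flows [0->1,0=2] -> levels [9 9 10]
Step 3: flows [0=1,2->0] -> levels [10 9 9]
Step 4: flows [0->1,0->2] -> levels [8 10 10]
Step 5: flows [1->0,2->0] -> levels [10 9 9]
  -> period-2 cycle: step 5 state = step 3 state
  -> state at step 7: (7-3) mod 2 = 0, same as step 3 -> [10 9 9]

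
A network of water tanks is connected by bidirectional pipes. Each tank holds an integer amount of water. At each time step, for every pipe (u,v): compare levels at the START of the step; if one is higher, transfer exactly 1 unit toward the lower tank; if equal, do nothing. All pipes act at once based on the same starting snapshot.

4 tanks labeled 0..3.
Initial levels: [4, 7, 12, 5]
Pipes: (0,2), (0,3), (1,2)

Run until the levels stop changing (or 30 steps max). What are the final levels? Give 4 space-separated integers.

Answer: 8 8 6 6

Derivation:
Step 1: flows [2->0,3->0,2->1] -> levels [6 8 10 4]
Step 2: flows [2->0,0->3,2->1] -> levels [6 9 8 5]
Step 3: flows [2->0,0->3,1->2] -> levels [6 8 8 6]
Step 4: flows [2->0,0=3,1=2] -> levels [7 8 7 6]
Step 5: flows [0=2,0->3,1->2] -> levels [6 7 8 7]
Step 6: flows [2->0,3->0,2->1] -> levels [8 8 6 6]
Step 7: flows [0->2,0->3,1->2] -> levels [6 7 8 7]
  -> period-2 cycle: step 7 state = step 5 state; never stabilizes
  -> state at step 30: (30-5) mod 2 = 1, same as step 6 -> [8 8 6 6]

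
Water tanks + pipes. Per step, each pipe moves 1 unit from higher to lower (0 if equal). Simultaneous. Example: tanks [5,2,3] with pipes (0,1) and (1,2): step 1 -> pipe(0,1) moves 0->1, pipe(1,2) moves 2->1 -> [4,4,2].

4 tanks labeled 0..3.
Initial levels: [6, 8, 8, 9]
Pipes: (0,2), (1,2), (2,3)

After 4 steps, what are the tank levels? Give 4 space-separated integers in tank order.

Step 1: flows [2->0,1=2,3->2] -> levels [7 8 8 8]
Step 2: flows [2->0,1=2,2=3] -> levels [8 8 7 8]
Step 3: flows [0->2,1->2,3->2] -> levels [7 7 10 7]
Step 4: flows [2->0,2->1,2->3] -> levels [8 8 7 8]

Answer: 8 8 7 8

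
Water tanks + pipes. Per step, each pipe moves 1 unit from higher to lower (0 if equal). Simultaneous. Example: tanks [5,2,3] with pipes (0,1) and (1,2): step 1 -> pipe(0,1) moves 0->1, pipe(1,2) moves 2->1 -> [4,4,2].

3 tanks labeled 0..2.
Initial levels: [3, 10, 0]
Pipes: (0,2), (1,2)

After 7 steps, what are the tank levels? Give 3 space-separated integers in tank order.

Answer: 5 5 3

Derivation:
Step 1: flows [0->2,1->2] -> levels [2 9 2]
Step 2: flows [0=2,1->2] -> levels [2 8 3]
Step 3: flows [2->0,1->2] -> levels [3 7 3]
Step 4: flows [0=2,1->2] -> levels [3 6 4]
Step 5: flows [2->0,1->2] -> levels [4 5 4]
Step 6: flows [0=2,1->2] -> levels [4 4 5]
Step 7: flows [2->0,2->1] -> levels [5 5 3]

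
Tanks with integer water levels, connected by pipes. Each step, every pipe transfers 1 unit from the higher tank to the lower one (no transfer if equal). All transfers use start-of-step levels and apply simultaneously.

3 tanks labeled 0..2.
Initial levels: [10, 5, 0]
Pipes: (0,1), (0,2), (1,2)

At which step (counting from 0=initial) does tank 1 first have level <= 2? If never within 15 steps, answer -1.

Answer: -1

Derivation:
Step 1: flows [0->1,0->2,1->2] -> levels [8 5 2]
Step 2: flows [0->1,0->2,1->2] -> levels [6 5 4]
Step 3: flows [0->1,0->2,1->2] -> levels [4 5 6]
Step 4: flows [1->0,2->0,2->1] -> levels [6 5 4]
  -> period-2 cycle (repeats step 2); tank 1 never drops to <=2
Tank 1 never reaches <=2 within 15 steps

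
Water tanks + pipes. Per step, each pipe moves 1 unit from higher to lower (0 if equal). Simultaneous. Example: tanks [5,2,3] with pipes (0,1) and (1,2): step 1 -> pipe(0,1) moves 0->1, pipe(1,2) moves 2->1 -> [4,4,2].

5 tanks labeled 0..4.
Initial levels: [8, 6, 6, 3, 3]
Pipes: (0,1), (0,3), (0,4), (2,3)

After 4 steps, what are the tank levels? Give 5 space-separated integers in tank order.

Answer: 3 6 5 6 6

Derivation:
Step 1: flows [0->1,0->3,0->4,2->3] -> levels [5 7 5 5 4]
Step 2: flows [1->0,0=3,0->4,2=3] -> levels [5 6 5 5 5]
Step 3: flows [1->0,0=3,0=4,2=3] -> levels [6 5 5 5 5]
Step 4: flows [0->1,0->3,0->4,2=3] -> levels [3 6 5 6 6]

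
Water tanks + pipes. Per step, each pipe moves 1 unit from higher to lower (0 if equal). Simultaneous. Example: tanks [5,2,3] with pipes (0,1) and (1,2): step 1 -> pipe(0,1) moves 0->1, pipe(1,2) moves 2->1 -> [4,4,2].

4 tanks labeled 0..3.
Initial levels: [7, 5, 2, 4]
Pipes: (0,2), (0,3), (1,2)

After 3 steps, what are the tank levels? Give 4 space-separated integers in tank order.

Answer: 6 5 3 4

Derivation:
Step 1: flows [0->2,0->3,1->2] -> levels [5 4 4 5]
Step 2: flows [0->2,0=3,1=2] -> levels [4 4 5 5]
Step 3: flows [2->0,3->0,2->1] -> levels [6 5 3 4]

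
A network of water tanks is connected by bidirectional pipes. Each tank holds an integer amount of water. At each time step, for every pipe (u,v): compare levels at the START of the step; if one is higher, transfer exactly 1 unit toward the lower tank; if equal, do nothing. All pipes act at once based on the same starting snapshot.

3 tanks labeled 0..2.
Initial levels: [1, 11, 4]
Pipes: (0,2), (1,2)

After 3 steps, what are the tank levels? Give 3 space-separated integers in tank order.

Answer: 4 8 4

Derivation:
Step 1: flows [2->0,1->2] -> levels [2 10 4]
Step 2: flows [2->0,1->2] -> levels [3 9 4]
Step 3: flows [2->0,1->2] -> levels [4 8 4]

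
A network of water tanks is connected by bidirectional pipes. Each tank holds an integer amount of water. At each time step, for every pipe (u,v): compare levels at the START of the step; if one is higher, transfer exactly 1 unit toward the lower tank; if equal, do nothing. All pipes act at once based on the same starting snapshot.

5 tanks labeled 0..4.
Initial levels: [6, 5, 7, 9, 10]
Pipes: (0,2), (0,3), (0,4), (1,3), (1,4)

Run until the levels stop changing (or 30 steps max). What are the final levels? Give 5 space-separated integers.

Answer: 6 6 7 9 9

Derivation:
Step 1: flows [2->0,3->0,4->0,3->1,4->1] -> levels [9 7 6 7 8]
Step 2: flows [0->2,0->3,0->4,1=3,4->1] -> levels [6 8 7 8 8]
Step 3: flows [2->0,3->0,4->0,1=3,1=4] -> levels [9 8 6 7 7]
Step 4: flows [0->2,0->3,0->4,1->3,1->4] -> levels [6 6 7 9 9]
Step 5: flows [2->0,3->0,4->0,3->1,4->1] -> levels [9 8 6 7 7]
  -> period-2 cycle: step 5 state = step 3 state; never stabilizes
  -> state at step 30: (30-3) mod 2 = 1, same as step 4 -> [6 6 7 9 9]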